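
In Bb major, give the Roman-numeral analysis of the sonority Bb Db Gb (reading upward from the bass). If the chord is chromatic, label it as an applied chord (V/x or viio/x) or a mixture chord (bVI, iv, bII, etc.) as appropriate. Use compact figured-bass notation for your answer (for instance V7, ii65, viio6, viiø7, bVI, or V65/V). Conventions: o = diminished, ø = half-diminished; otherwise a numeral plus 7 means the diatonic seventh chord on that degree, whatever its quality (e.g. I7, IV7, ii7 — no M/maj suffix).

bVI6

Stacked in thirds the chord is Gb-Bb-Db: a major triad on Gb.
Gb is the lowered sixth degree of Bb major (diatonic 6 would be G). This is a major triad on the lowered sixth degree, borrowed from the parallel minor.
With Bb in the bass the chord is in first inversion, so the figured bass is 6.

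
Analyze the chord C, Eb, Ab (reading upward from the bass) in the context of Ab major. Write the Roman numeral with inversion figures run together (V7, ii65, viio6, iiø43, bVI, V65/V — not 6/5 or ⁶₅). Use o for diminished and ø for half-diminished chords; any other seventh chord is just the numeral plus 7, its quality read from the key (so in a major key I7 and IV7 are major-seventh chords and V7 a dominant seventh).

I6

The pitches Ab-C-Eb form a major triad rooted on Ab.
In Ab major, Ab is the tonic; the diatonic major triad there is I.
With C in the bass the chord is in first inversion, so the figured bass is 6.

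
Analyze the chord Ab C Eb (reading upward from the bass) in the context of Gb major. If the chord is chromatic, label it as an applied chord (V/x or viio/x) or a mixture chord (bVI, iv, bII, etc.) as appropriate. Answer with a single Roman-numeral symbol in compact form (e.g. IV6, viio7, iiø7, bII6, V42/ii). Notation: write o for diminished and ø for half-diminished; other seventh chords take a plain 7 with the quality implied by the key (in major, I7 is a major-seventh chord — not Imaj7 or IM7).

The pitches Ab-C-Eb form a major triad rooted on Ab.
Ab is not a diatonic chord root with this quality in Gb major, but it lies a perfect fifth above Db (V), so the chord functions as an applied dominant of V.

V/V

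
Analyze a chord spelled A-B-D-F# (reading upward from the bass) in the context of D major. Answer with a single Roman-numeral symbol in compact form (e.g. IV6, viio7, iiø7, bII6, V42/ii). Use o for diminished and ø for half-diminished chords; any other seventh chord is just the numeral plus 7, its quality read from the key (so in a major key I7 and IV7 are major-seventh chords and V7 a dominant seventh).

The pitches B-D-F#-A form a minor seventh chord rooted on B.
B is scale degree 6 in D major, and a minor seventh chord on that degree is written vi7.
With A in the bass the chord is in third inversion, so the figured bass is 42.

vi42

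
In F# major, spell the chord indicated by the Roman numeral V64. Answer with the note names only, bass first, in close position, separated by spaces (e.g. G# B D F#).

In F# major, the dominant is C#, and the diatonic chord built there is a major triad.
Stacking thirds from C# gives C#-E#-G#.
The figured bass 64 indicates second inversion, placing the fifth (G#) in the bass: G#-C#-E#.

G# C# E#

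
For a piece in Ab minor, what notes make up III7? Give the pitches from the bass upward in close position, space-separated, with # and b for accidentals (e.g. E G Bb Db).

Cb Eb Gb Bb

In Ab minor, the mediant is Cb, and the diatonic chord built there is a major seventh chord.
That chord is spelled Cb-Eb-Gb-Bb.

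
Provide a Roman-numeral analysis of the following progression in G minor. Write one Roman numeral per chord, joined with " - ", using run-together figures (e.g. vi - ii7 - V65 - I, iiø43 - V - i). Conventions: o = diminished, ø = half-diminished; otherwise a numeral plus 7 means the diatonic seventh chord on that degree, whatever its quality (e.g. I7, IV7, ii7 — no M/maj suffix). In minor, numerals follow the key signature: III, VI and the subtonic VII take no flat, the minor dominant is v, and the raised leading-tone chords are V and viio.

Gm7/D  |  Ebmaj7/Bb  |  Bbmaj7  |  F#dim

i43 - VI43 - III7 - viio

Gm7/D: minor seventh chord on G = scale degree 1 → i43.
Ebmaj7/Bb: major seventh chord on Eb = scale degree 6 → VI43.
Bbmaj7 has root Bb, degree 3 in G minor, so III7.
F#dim: diminished triad on F# = scale degree 7 → viio.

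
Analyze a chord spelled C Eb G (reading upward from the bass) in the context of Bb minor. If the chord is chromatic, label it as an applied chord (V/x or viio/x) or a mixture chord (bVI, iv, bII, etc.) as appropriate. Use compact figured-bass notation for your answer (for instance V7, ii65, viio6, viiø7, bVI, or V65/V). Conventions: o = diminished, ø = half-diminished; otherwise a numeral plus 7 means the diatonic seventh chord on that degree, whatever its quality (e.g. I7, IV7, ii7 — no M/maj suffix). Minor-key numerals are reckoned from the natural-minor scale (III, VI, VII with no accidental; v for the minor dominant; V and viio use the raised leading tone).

ii

The pitches C-Eb-G form a minor triad rooted on C.
C is the second degree of Bb minor. This is the minor supertonic, borrowed from the parallel major (the Dorian ii).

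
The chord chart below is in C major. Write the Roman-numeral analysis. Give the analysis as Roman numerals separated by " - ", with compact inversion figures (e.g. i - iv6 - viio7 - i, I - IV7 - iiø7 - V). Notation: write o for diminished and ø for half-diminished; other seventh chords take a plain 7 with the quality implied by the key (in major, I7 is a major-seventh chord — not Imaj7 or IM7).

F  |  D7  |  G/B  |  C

F: major triad on F = scale degree 4 → IV.
D7: chromatic; D is V of V, so V7/V.
G/B: major triad on G = scale degree 5 → V6.
C has root C, degree 1 in C major, so I.

IV - V7/V - V6 - I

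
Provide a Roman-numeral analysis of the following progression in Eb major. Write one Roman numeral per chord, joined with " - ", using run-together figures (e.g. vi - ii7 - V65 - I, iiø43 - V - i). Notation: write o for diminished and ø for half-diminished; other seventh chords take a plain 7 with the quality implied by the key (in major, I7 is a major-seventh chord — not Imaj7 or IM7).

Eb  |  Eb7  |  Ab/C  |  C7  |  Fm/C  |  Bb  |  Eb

Eb has root Eb, degree 1 in Eb major, so I.
Eb7 is the secondary dominant of IV (dominant seventh chord on Eb): V7/IV.
Ab/C: root Ab is the subdominant; major triad there is IV6.
C7: chromatic; C is V of ii, so V7/ii.
Fm/C: root F is the supertonic; minor triad there is ii64.
Bb: major triad on Bb = scale degree 5 → V.
Eb: major triad on Eb = scale degree 1 → I.

I - V7/IV - IV6 - V7/ii - ii64 - V - I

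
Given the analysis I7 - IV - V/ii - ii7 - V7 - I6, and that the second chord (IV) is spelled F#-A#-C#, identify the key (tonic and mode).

C# major

The anchor chord is a major triad on F#, labeled IV.
IV on F# implies F# is the subdominant; that puts the tonic at C#, and the uppercase numeral fits major mode.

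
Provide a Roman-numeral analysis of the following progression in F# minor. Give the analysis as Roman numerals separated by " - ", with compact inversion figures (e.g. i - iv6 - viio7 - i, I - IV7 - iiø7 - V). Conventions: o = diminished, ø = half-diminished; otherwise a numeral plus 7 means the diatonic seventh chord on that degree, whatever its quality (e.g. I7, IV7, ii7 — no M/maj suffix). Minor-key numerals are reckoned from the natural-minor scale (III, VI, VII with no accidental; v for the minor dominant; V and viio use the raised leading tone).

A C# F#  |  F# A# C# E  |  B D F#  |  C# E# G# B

i6 - V7/iv - iv - V7

A-C#-F#: root F# is the tonic; minor triad there is i6.
F#-A#-C#-E: chromatic; F# is V of iv, so V7/iv.
B-D-F#: root B is the subdominant; minor triad there is iv.
C#-E#-G#-B: dominant seventh chord on C# = scale degree 5 → V7.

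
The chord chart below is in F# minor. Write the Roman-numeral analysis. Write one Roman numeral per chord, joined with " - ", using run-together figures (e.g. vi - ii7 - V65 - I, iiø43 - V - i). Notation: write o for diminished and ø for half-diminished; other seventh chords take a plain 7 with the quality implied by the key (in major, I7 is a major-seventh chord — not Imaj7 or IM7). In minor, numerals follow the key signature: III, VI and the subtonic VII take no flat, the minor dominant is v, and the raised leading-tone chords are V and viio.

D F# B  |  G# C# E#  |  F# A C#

iv6 - V64 - i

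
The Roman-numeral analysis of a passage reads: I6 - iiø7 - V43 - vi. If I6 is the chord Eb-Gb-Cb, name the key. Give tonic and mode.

Cb major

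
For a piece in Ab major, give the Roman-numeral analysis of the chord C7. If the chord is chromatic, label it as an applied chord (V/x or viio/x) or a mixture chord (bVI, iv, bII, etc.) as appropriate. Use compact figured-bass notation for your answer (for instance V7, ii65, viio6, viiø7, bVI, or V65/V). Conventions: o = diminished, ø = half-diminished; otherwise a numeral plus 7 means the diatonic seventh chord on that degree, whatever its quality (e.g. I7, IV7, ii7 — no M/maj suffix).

Stacked in thirds the chord is C-E-G-Bb: a dominant seventh chord on C.
C is not a diatonic chord root with this quality in Ab major, but it lies a perfect fifth above F (vi), so the chord functions as an applied dominant of vi.

V7/vi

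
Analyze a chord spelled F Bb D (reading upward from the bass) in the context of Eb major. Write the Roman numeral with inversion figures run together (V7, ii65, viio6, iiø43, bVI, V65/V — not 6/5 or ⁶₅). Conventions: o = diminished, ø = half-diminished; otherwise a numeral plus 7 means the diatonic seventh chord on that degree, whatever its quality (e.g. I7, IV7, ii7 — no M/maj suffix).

Stacked in thirds the chord is Bb-D-F: a major triad on Bb.
Bb is scale degree 5 in Eb major, and a major triad on that degree is written V.
With F in the bass the chord is in second inversion, so the figured bass is 64.

V64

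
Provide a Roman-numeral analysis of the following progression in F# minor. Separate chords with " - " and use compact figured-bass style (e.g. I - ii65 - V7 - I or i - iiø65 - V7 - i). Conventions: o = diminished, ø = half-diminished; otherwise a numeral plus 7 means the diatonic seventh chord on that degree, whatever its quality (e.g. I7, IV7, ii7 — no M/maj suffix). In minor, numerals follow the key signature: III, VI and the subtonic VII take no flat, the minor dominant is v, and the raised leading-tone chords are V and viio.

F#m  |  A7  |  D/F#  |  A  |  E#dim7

i - V7/VI - VI6 - III - viio7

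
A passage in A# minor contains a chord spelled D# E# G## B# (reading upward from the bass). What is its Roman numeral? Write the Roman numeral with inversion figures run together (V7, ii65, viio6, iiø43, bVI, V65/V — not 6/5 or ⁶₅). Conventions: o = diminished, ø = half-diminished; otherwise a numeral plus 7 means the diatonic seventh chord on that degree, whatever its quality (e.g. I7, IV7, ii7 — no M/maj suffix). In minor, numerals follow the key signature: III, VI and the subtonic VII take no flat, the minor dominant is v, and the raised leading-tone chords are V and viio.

V42

The pitches E#-G##-B#-D# form a dominant seventh chord rooted on E#.
In A# minor, E# is the dominant; the diatonic dominant seventh chord there is V7.
With D# in the bass the chord is in third inversion, so the figured bass is 42.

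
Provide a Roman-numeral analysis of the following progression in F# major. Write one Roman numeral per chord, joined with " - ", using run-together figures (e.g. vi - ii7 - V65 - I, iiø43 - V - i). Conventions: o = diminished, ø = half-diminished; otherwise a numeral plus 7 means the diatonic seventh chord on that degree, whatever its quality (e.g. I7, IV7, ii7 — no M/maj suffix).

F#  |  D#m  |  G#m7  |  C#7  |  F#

F#: major triad on F# = scale degree 1 → I.
D#m: root D# is the submediant; minor triad there is vi.
G#m7: root G# is the supertonic; minor seventh chord there is ii7.
C#7: dominant seventh chord on C# = scale degree 5 → V7.
F#: root F# is the tonic; major triad there is I.

I - vi - ii7 - V7 - I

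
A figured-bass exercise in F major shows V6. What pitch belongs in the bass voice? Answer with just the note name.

E

V in F major has root C; the chord is C-E-G.
The figure 6 means first inversion — the third is in the bass.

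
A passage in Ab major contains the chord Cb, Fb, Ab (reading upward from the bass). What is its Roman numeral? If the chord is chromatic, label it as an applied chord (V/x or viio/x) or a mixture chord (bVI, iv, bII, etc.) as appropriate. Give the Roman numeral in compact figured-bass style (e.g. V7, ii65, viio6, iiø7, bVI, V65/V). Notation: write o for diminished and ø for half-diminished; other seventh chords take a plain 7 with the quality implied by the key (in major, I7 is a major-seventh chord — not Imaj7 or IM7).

bVI64

Stacked in thirds the chord is Fb-Ab-Cb: a major triad on Fb.
Fb is the lowered sixth degree of Ab major (diatonic 6 would be F). This is a major triad on the lowered sixth degree, borrowed from the parallel minor.
With Cb in the bass the chord is in second inversion, so the figured bass is 64.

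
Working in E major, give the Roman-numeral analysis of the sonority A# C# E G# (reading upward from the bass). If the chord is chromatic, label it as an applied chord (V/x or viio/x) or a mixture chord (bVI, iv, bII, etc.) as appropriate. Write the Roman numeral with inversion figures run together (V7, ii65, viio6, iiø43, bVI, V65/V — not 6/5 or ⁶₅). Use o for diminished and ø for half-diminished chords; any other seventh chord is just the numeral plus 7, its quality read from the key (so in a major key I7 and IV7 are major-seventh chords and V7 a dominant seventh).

viiø7/V

Stacked in thirds the chord is A#-C#-E-G#: a half-diminished seventh chord on A#.
A# sits a half step below B (V in E major); a diminished chord there is the applied leading-tone chord of V.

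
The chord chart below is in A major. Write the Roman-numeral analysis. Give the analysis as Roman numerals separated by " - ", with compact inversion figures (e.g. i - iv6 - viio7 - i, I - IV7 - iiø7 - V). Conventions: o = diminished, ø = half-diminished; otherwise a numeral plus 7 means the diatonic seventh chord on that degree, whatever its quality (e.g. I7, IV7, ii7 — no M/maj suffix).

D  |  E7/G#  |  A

IV - V65 - I

D: major triad on D = scale degree 4 → IV.
E7/G#: root E is the dominant; dominant seventh chord there is V65.
A has root A, degree 1 in A major, so I.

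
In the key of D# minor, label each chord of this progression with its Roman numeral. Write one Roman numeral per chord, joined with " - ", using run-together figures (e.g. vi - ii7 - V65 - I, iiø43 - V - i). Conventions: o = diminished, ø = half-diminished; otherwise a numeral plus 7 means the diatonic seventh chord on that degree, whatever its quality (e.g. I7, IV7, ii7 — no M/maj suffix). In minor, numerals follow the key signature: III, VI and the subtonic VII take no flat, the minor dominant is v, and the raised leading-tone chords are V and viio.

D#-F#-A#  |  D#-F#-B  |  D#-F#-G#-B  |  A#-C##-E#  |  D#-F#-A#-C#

i - VI6 - iv43 - V - i7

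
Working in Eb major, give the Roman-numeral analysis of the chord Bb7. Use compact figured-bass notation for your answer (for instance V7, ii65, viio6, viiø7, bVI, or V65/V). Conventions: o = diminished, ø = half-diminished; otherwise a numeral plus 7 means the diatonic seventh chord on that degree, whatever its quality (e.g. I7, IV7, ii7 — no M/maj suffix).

V7

Stacked in thirds the chord is Bb-D-F-Ab: a dominant seventh chord on Bb.
Bb is scale degree 5 in Eb major, and a dominant seventh chord on that degree is written V7.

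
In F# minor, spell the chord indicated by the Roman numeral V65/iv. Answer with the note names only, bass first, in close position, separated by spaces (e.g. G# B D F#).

A# C# E F#

V65/iv is a secondary dominant — the dominant seventh of iv. iv in F# minor is B, so the applied chord's root is F#, a perfect fifth above.
Building a dominant seventh chord on F# gives F#-A#-C#-E.
With the 65 figure the chord is in first inversion; from the bass A# upward in close position it reads A#-C#-E-F#.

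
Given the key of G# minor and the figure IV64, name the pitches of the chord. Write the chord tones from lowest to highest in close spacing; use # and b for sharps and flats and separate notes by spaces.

G# C# E#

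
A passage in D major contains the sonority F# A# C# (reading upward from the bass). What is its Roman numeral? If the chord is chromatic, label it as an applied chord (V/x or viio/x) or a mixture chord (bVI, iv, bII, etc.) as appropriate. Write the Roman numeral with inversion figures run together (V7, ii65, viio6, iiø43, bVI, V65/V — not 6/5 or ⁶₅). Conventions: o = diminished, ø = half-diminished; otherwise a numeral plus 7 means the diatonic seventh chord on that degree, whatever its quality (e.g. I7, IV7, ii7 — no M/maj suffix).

V/vi

The pitches F#-A#-C# form a major triad rooted on F#.
F# is not a diatonic chord root with this quality in D major, but it lies a perfect fifth above B (vi), so the chord functions as an applied dominant of vi.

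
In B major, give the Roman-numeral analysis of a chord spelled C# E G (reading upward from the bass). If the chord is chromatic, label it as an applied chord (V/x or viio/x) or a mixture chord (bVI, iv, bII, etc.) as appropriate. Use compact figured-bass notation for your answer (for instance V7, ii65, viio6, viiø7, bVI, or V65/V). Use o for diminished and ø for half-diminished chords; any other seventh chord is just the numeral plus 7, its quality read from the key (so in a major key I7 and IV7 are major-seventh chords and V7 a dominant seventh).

iio

Stacked in thirds the chord is C#-E-G: a diminished triad on C#.
C# is the second degree of B major. This is the diminished supertonic triad, borrowed from the parallel minor.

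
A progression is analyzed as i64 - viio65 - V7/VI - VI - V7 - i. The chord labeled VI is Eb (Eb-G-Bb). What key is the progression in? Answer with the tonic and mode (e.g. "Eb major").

G minor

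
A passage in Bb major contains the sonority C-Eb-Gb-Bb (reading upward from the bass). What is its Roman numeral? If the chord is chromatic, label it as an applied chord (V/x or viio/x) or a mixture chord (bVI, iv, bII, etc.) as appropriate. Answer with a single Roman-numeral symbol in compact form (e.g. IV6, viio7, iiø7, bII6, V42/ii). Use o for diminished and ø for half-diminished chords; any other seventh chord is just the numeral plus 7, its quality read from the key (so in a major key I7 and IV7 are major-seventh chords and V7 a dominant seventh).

iiø7

Stacked in thirds the chord is C-Eb-Gb-Bb: a half-diminished seventh chord on C.
C is the second degree of Bb major. This is the half-diminished supertonic seventh, borrowed from the parallel minor.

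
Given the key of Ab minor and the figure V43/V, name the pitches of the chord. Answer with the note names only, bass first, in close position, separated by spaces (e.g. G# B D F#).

F Ab Bb D

The slash means an applied dominant: we want the dominant of V. In Ab minor, V is Eb major, and its dominant is built on Bb.
Building a dominant seventh chord on Bb gives Bb-D-F-Ab.
With the 43 figure the chord is in second inversion; from the bass F upward in close position it reads F-Ab-Bb-D.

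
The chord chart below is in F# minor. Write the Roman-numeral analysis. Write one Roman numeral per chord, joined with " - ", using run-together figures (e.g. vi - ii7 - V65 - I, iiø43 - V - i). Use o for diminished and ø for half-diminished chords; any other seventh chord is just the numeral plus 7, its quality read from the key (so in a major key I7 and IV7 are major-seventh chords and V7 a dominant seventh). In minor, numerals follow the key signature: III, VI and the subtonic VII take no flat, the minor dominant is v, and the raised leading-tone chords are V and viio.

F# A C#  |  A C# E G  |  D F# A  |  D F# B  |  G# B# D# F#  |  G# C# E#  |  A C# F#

i - V7/VI - VI - iv6 - V7/V - V64 - i6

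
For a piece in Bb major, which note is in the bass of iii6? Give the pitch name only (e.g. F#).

F

iii in Bb major has root D; the chord is D-F-A.
The figure 6 means first inversion — the third is in the bass.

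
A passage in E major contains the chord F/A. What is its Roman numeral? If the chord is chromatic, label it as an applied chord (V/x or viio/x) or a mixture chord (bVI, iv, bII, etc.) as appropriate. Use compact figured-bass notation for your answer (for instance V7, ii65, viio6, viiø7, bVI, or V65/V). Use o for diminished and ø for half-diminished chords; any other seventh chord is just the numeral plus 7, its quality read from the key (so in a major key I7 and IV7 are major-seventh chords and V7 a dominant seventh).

bII6

The pitches F-A-C form a major triad rooted on F.
F is the lowered second degree of E major (diatonic 2 would be F#). This is the Neapolitan sixth — a major triad on the lowered second degree, here in its customary first inversion.
With A in the bass the chord is in first inversion, so the figured bass is 6.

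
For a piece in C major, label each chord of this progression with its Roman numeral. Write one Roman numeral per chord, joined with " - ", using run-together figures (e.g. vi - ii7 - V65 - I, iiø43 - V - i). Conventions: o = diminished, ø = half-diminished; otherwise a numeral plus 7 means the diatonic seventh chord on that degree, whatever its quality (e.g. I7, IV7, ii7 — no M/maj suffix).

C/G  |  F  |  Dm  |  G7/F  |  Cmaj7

I64 - IV - ii - V42 - I7

C/G: root C is the tonic; major triad there is I64.
F has root F, degree 4 in C major, so IV.
Dm has root D, degree 2 in C major, so ii.
G7/F has root G, degree 5 in C major, so V42.
Cmaj7 has root C, degree 1 in C major, so I7.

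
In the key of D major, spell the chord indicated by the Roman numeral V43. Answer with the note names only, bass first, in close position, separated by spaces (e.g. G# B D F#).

The numeral's case and figure indicate a dominant seventh chord. In D major its root, the dominant, is A.
Stacking thirds from A gives A-C#-E-G.
With the 43 figure the chord is in second inversion; from the bass E upward in close position it reads E-G-A-C#.

E G A C#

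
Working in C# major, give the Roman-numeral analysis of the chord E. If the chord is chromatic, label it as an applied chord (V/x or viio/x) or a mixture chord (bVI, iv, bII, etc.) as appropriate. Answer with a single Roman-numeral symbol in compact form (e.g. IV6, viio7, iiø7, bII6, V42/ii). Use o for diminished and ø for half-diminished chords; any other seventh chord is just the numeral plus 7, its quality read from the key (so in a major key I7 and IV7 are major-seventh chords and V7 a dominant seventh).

bIII

The pitches E-G#-B form a major triad rooted on E.
E is the lowered third degree of C# major (diatonic 3 would be E#). This is a major triad on the lowered third degree, borrowed from the parallel minor.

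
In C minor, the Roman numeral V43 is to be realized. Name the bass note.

V in C minor has root G; the chord is G-B-D-F.
The figure 43 means second inversion — the fifth is in the bass.

D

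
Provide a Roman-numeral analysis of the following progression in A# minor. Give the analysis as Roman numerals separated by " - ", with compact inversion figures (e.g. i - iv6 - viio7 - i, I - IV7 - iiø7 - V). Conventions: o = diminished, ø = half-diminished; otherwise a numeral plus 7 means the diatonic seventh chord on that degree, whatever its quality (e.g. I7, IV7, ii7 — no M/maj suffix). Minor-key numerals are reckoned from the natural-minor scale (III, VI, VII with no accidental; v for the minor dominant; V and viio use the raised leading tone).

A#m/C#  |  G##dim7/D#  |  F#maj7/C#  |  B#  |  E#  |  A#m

i6 - viio43 - VI43 - V/V - V - i

A#m/C#: minor triad on A# = scale degree 1 → i6.
G##dim7/D#: fully diminished seventh chord on G## = scale degree 7 → viio43.
F#maj7/C#: root F# is the submediant; major seventh chord there is VI43.
B#: chromatic; B# is V of V, so V/V.
E#: root E# is the dominant; major triad there is V.
A#m: root A# is the tonic; minor triad there is i.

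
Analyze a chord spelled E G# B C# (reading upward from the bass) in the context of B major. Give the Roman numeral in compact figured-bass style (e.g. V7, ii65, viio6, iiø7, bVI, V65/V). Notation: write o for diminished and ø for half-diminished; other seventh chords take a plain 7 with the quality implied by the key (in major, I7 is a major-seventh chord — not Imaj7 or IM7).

Stacked in thirds the chord is C#-E-G#-B: a minor seventh chord on C#.
In B major, C# is the supertonic; the diatonic minor seventh chord there is ii7.
With E in the bass the chord is in first inversion, so the figured bass is 65.

ii65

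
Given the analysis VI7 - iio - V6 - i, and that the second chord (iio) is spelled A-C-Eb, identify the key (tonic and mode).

The anchor chord is a diminished triad on A, labeled iio.
If A is scale degree 2 and the mode makes that degree carry a diminished triad, the tonic is G and the mode is minor.

G minor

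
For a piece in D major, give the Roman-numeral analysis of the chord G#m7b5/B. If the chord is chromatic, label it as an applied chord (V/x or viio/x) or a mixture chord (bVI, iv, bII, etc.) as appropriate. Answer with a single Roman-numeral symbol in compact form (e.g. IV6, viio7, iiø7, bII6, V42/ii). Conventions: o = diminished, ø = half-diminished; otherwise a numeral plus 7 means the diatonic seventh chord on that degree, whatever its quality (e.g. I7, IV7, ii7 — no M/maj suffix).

viiø65/V

The pitches G#-B-D-F# form a half-diminished seventh chord rooted on G#.
G# sits a half step below A (V in D major); a diminished chord there is the applied leading-tone chord of V.
With B in the bass the chord is in first inversion, so the figured bass is 65.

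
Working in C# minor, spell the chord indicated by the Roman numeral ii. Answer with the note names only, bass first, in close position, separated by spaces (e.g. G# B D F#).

Scale degree 2 in C# minor is D#; here the chord built on it is altered to a minor triad. ii is the minor supertonic, borrowed from the parallel major (the Dorian ii).
So the chord is D#-F#-A#.

D# F# A#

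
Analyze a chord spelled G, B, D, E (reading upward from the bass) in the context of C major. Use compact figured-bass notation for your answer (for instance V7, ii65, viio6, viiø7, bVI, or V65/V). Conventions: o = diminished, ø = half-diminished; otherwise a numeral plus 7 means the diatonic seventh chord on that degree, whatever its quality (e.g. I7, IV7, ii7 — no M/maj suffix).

Stacked in thirds the chord is E-G-B-D: a minor seventh chord on E.
E is scale degree 3 in C major, and a minor seventh chord on that degree is written iii7.
With G in the bass the chord is in first inversion, so the figured bass is 65.

iii65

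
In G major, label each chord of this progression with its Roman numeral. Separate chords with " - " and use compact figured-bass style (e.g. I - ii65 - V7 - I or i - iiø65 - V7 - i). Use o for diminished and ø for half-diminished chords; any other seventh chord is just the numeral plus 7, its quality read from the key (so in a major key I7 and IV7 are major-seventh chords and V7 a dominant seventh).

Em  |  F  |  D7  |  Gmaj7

Em: root E is the submediant; minor triad there is vi.
F: F with this quality isn't in the key; it's bVII, borrowed from the parallel minor.
D7: dominant seventh chord on D = scale degree 5 → V7.
Gmaj7: root G is the tonic; major seventh chord there is I7.

vi - bVII - V7 - I7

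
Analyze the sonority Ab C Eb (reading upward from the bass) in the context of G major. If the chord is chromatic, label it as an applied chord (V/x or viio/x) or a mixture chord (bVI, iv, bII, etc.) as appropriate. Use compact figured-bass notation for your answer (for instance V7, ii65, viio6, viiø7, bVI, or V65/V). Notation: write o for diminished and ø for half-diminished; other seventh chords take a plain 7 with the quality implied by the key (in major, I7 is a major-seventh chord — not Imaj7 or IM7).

The pitches Ab-C-Eb form a major triad rooted on Ab.
Ab is the lowered second degree of G major (diatonic 2 would be A). This is the Neapolitan chord — a major triad on the lowered second degree.

bII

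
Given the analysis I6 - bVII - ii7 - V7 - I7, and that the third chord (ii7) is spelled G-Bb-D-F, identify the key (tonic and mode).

The anchor chord is a minor seventh chord on G, labeled ii7.
If G is scale degree 2 and the mode makes that degree carry a minor seventh chord, the tonic is F and the mode is major.

F major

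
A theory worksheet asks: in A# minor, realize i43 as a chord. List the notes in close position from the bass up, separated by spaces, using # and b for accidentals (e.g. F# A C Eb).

E# G# A# C#

In A# minor, scale degree 1 is A#, and the diatonic chord built there is a minor seventh chord.
That chord is spelled A#-C#-E#-G#.
With the 43 figure the chord is in second inversion; from the bass E# upward in close position it reads E#-G#-A#-C#.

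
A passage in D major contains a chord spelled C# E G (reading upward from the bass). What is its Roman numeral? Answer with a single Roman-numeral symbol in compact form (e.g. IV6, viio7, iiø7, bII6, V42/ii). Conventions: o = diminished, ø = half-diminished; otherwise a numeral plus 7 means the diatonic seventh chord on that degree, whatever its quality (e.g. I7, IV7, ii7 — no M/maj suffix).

viio

Stacked in thirds the chord is C#-E-G: a diminished triad on C#.
C# is scale degree 7 in D major, and a diminished triad on that degree is written viio.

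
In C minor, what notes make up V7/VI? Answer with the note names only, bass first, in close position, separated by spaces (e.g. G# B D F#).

Eb G Bb Db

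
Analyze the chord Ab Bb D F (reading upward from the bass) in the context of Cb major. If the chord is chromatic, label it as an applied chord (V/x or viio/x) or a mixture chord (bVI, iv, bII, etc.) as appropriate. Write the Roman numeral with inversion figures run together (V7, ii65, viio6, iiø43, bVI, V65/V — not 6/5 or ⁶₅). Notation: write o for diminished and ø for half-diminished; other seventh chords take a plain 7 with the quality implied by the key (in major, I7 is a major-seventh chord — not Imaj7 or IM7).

V42/iii

Stacked in thirds the chord is Bb-D-F-Ab: a dominant seventh chord on Bb.
Bb is not a diatonic chord root with this quality in Cb major, but it lies a perfect fifth above Eb (iii), so the chord functions as an applied dominant of iii.
With Ab in the bass the chord is in third inversion, so the figured bass is 42.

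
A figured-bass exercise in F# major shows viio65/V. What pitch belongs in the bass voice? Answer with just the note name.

D#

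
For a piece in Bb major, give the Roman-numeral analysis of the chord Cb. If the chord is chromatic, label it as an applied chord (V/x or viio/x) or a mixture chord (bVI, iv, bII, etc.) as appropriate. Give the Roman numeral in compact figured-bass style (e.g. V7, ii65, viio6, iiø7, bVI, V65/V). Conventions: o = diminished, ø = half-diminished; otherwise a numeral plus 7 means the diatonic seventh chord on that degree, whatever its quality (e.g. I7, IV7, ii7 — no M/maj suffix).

bII

Stacked in thirds the chord is Cb-Eb-Gb: a major triad on Cb.
Cb is the lowered second degree of Bb major (diatonic 2 would be C). This is the Neapolitan chord — a major triad on the lowered second degree.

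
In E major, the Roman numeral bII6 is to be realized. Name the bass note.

bII in E major has root F; the chord is F-A-C.
The figure 6 means first inversion — the third is in the bass.

A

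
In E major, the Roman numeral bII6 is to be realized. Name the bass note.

bII in E major has root F; the chord is F-A-C.
The figure 6 means first inversion — the third is in the bass.

A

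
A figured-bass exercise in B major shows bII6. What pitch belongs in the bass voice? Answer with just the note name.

E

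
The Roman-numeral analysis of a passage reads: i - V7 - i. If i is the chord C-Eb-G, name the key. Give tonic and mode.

C minor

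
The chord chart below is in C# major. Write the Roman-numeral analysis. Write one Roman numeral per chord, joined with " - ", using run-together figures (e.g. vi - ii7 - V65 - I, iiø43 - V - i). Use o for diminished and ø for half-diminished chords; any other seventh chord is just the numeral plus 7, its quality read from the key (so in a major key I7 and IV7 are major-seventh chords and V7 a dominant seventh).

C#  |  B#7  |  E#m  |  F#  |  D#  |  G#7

I - V7/iii - iii - IV - V/V - V7

C#: root C# is the tonic; major triad there is I.
B#7: chromatic; B# is V of iii, so V7/iii.
E#m: minor triad on E# = scale degree 3 → iii.
F#: major triad on F# = scale degree 4 → IV.
D#: a major triad on D#, the applied dominant of V → V/V.
G#7 has root G#, degree 5 in C# major, so V7.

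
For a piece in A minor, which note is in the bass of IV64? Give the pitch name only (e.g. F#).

A

IV in A minor has root D; the chord is D-F#-A.
The figure 64 means second inversion — the fifth is in the bass.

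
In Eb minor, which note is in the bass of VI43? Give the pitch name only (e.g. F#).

Gb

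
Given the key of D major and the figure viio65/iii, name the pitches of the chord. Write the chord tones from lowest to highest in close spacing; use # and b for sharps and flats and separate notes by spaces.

G# B D E#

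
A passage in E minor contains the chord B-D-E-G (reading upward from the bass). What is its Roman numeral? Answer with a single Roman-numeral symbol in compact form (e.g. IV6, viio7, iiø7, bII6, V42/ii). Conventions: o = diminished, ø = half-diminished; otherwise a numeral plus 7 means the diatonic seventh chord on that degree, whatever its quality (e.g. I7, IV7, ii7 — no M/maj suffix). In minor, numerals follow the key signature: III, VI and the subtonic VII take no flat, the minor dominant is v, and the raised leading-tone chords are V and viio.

i43

Stacked in thirds the chord is E-G-B-D: a minor seventh chord on E.
In E minor, E is the tonic; the diatonic minor seventh chord there is i7.
With B in the bass the chord is in second inversion, so the figured bass is 43.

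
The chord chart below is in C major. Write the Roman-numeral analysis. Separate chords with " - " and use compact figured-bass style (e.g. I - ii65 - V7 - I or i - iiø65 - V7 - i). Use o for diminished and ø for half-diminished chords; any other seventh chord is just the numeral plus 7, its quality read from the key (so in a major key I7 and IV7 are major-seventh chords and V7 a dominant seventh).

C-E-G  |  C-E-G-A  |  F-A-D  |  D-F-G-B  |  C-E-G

I - vi65 - ii6 - V43 - I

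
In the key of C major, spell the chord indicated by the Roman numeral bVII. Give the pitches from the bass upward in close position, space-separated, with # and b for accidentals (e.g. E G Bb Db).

bVII is a major triad on the lowered seventh degree (the subtonic), borrowed from the parallel minor. In C major that root is Bb.
So the chord is Bb-D-F, a major triad.

Bb D F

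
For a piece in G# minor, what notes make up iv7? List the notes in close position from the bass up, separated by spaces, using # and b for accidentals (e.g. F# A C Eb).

C# E G# B

In G# minor, the subdominant is C#, and the diatonic chord built there is a minor seventh chord.
That chord is spelled C#-E-G#-B.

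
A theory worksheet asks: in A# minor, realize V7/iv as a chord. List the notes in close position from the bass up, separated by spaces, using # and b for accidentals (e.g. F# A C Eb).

A# C## E# G#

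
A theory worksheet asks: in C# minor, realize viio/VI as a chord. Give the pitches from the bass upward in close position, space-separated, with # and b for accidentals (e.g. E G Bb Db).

G# B D

viio/VI is a secondary leading-tone chord. The target VI is A in C# minor; the applied chord is rooted a semitone below, on G#.
Building a diminished triad on G# gives G#-B-D.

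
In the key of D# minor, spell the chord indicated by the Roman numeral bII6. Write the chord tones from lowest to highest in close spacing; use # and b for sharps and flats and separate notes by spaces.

bII6 is the Neapolitan sixth — a major triad on the lowered second degree, here in its customary first inversion. In D# minor that root is E.
So the chord is E-G#-B, a major triad.
The figured bass 6 indicates first inversion, placing the third (G#) in the bass: G#-B-E.

G# B E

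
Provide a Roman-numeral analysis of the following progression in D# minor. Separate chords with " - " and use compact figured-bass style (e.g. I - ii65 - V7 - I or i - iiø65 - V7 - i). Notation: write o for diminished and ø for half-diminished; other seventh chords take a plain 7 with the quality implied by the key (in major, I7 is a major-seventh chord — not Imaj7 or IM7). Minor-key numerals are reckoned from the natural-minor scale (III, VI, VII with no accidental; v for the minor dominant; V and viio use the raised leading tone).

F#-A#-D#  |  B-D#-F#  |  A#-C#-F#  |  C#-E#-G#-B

F#-A#-D#: minor triad on D# = scale degree 1 → i6.
B-D#-F# has root B, degree 6 in D# minor, so VI.
A#-C#-F#: major triad on F# = scale degree 3 → III6.
C#-E#-G#-B has root C#, degree 7 in D# minor, so VII7.

i6 - VI - III6 - VII7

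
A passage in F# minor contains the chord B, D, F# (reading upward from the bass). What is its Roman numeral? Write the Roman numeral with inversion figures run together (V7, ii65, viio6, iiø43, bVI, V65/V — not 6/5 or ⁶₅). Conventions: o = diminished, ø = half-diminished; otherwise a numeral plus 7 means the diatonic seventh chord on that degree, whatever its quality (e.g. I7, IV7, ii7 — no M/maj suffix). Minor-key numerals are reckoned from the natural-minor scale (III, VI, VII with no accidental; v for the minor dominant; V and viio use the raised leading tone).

The pitches B-D-F# form a minor triad rooted on B.
B is scale degree 4 in F# minor, and a minor triad on that degree is written iv.

iv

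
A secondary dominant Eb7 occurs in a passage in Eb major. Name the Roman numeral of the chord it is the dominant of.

IV

The chord is a dominant seventh chord on Eb.
A dominant resolves down a perfect fifth: Eb → Ab. In Eb major, Ab is scale degree 4, i.e. IV.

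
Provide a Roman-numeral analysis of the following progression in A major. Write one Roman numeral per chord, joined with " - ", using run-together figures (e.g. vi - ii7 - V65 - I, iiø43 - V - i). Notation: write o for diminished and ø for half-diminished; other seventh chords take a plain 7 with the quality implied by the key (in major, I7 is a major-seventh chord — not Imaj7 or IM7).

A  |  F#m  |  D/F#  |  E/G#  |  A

I - vi - IV6 - V6 - I

A: major triad on A = scale degree 1 → I.
F#m: root F# is the submediant; minor triad there is vi.
D/F#: major triad on D = scale degree 4 → IV6.
E/G#: root E is the dominant; major triad there is V6.
A has root A, degree 1 in A major, so I.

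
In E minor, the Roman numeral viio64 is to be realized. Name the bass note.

viio in E minor has root D#; the chord is D#-F#-A.
The figure 64 means second inversion — the fifth is in the bass.

A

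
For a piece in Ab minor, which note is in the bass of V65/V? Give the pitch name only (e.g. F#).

The applied chord V65/V is rooted on Bb: Bb-D-F-Ab.
The figure 65 means first inversion — the third is in the bass.

D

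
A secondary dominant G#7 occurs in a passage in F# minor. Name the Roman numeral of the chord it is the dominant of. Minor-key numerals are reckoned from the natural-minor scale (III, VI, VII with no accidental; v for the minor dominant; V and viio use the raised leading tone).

The chord is a dominant seventh chord on G#.
A dominant resolves down a perfect fifth: G# → C#. In F# minor, C# is scale degree 5, i.e. V.

V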